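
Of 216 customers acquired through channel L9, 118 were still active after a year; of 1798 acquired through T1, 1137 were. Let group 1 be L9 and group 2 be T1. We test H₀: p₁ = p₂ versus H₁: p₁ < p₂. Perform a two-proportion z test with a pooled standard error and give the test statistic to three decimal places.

p̂₁ = 118/216 = 0.54630, p̂₂ = 1137/1798 = 0.63237.
Pooled p̂ = (118+1137)/(216+1798) = 1255/2014 = 0.62314.
SE = √(0.234837 × 0.0051858) = 0.03490.
z = (0.54630 − 0.63237)/0.03490 = -0.08607/0.03490 = -2.466.
p-value = P(Z < -2.466) ≈ 0.0068.

z = -2.466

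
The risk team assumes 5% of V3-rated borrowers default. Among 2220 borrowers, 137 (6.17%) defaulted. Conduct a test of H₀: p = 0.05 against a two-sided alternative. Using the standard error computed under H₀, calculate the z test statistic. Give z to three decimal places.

p̂ = 137/2220 ≈ 0.061712.
Under H₀, SE = √(0.05·0.95/2220) = √(2.13964e-05) = 0.004626.
z = (0.061712 − 0.05)/0.004626 = 0.011712/0.004626 = 2.532.
p-value = 2·P(Z > 2.532) ≈ 0.0113.

z = 2.532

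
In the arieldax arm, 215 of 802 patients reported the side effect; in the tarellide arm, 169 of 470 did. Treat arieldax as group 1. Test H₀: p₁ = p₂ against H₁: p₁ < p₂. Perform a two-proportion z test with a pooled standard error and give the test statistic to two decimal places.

z = -3.43

p̂₁ = 215/802 ≈ 0.2681, p̂₂ = 169/470 ≈ 0.3596.
Pooled p̂ = (215+169)/(802+470) = 384/1272 = 0.3019.
SE = √(p̂(1−p̂)(1/n₁+1/n₂)) = √(0.3019·0.6981·0.00337454) = √(0.000711189) = 0.0267.
z = (0.2681 − 0.3596)/0.0267 = -0.0915/0.0267 = -3.43.
p-value = P(Z < -3.431) ≈ 0.0003.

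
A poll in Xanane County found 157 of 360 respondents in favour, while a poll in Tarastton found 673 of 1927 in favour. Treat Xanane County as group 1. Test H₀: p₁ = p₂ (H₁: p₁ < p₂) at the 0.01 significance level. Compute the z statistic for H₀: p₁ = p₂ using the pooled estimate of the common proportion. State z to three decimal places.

p̂₁ = 157/360 = 0.43611, p̂₂ = 673/1927 = 0.34925.
Pooled p̂ = (157+673)/(360+1927) = 830/2287 = 0.36292.
SE = √(0.231209 × 0.00329672) = 0.02761.
z = (0.43611 − 0.34925)/0.02761 = 0.08686/0.02761 = 3.146.
p-value = P(Z < 3.146) ≈ 0.9992. With α = 0.01, fail to reject H₀.

z = 3.146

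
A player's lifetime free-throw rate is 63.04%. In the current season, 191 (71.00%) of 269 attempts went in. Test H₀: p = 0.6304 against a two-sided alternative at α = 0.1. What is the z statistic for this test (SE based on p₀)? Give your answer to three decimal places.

z = 2.706

p̂ = 191/269 ≈ 0.71004.
Standard error under H₀: √(0.6304×0.3696/269) = 0.02943.
z = (0.71004 − 0.6304)/0.02943 = 0.07964/0.02943 = 2.706.
p-value = 2·P(Z > 2.706) ≈ 0.0068, so at α = 0.1 we reject H₀.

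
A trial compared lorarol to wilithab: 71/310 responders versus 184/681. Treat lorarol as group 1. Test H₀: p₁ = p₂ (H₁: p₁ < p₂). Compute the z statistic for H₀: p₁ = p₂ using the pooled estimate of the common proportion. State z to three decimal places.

p̂₁ = 71/310 = 0.22903, p̂₂ = 184/681 = 0.27019.
Pooled p̂ = (71+184)/(310+681) = 255/991 = 0.25732.
SE = √(0.191104 × 0.00469424) = 0.02995.
z = (0.22903 − 0.27019)/0.02995 = -0.04116/0.02995 = -1.374.

z = -1.374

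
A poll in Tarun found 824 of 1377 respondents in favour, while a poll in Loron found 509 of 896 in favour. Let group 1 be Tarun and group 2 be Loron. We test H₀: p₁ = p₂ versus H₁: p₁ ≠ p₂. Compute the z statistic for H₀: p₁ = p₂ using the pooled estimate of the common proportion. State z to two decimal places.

p̂₁ = 824/1377 ≈ 0.59840, p̂₂ = 509/896 ≈ 0.56808.
Pooled p̂ = (824+509)/(1377+896) = 1333/2273 = 0.58645.
SE = √(0.242526 × 0.00184229) = 0.02114.
z = (0.59840 − 0.56808)/0.02114 = 0.03032/0.02114 = 1.43.
p-value = 2·P(Z > 1.434) ≈ 0.1514.

z = 1.43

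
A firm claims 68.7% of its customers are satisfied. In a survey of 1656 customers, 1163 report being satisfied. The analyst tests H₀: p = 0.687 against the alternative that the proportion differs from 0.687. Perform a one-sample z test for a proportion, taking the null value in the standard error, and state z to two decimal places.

z = 1.34

p̂ = 1163/1656 ≈ 0.7023.
Standard error under H₀: √(0.687×0.313/1656) = 0.0114.
z = (0.7023 − 0.687)/0.0114 = 0.0153/0.0114 = 1.34.
p-value = 2·P(Z > 1.342) ≈ 0.1795.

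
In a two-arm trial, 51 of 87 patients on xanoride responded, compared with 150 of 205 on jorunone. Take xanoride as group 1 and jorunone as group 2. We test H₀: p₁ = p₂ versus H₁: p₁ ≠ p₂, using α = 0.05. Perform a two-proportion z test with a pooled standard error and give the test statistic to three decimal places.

p̂₁ = 51/87 = 0.58621, p̂₂ = 150/205 = 0.73171.
Pooled p̂ = (51+150)/(87+205) = 201/292 = 0.68836.
SE = √(0.214522 × 0.0163723) = 0.05926.
z = (0.58621 − 0.73171)/0.05926 = -0.14550/0.05926 = -2.455.
p-value = 2·P(Z > 2.455) ≈ 0.0141, so at α = 0.05 we reject H₀.

z = -2.455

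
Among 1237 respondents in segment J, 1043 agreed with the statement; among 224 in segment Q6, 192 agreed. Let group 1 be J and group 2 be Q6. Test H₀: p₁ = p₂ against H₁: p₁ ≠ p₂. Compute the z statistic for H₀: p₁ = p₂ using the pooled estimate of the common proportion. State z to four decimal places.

p̂₁ = 1043/1237 = 0.843169, p̂₂ = 192/224 = 0.857143.
Pooled p̂ = (1043+192)/(1237+224) = 1235/1461 = 0.845311.
SE = √(p̂(1−p̂)(1/n₁+1/n₂)) = √(0.845311·0.154689·0.00527269) = √(0.000689457) = 0.026258.
z = (0.843169 − 0.857143)/0.026258 = -0.013974/0.026258 = -0.5322.

z = -0.5322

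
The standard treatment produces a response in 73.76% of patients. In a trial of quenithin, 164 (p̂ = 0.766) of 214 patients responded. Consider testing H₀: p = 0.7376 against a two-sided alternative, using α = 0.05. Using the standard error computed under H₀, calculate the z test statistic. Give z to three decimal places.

z = 0.956

p̂ = 164/214 ≈ 0.76636.
SE = √(p₀(1−p₀)/n) = √(0.19355/214) = 0.03007.
z = (0.76636 − 0.7376)/0.03007 = 0.02876/0.03007 = 0.956.
p-value = 2·P(Z > 0.956) ≈ 0.3390, so at α = 0.05 we fail to reject H₀.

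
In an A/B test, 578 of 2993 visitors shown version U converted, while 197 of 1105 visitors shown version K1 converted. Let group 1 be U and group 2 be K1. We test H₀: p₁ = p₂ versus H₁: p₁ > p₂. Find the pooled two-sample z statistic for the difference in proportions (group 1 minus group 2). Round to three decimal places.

z = 1.076

p̂₁ = 578/2993 = 0.193117, p̂₂ = 197/1105 = 0.178281.
Pooled p̂ = (578+197)/(2993+1105) = 775/4098 = 0.189117.
SE = √(p̂(1−p̂)(1/n₁+1/n₂)) = √(0.189117·0.810883·0.00123909) = √(0.000190016) = 0.013785.
z = (0.193117 − 0.178281)/0.013785 = 0.014836/0.013785 = 1.076.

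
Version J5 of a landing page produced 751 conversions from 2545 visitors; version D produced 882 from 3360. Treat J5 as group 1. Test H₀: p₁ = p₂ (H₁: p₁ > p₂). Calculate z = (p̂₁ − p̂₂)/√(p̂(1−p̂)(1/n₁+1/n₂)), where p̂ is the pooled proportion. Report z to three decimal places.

z = 2.773

p̂₁ = 751/2545 = 0.295088, p̂₂ = 882/3360 = 0.262500.
Pooled p̂ = (751+882)/(2545+3360) = 1633/5905 = 0.276545.
SE = √(0.200068 × 0.000690546) = 0.011754.
z = (0.295088 − 0.262500)/0.011754 = 0.032588/0.011754 = 2.773.
p-value = P(Z > 2.773) ≈ 0.0028.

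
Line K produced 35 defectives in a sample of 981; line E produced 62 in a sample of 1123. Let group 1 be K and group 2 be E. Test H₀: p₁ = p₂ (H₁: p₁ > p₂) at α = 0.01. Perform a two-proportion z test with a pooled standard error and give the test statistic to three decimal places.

z = -2.131

p̂₁ = 35/981 = 0.035678, p̂₂ = 62/1123 = 0.055209.
Pooled p̂ = (35+62)/(981+1123) = 97/2104 = 0.046103.
SE = √(p̂(1−p̂)(1/n₁+1/n₂)) = √(0.046103·0.953897·0.00190984) = √(8.39894e-05) = 0.009165.
z = (0.035678 − 0.055209)/0.009165 = -0.019531/0.009165 = -2.131.
p-value = P(Z > -2.131) ≈ 0.9835, so at α = 0.01 we fail to reject H₀.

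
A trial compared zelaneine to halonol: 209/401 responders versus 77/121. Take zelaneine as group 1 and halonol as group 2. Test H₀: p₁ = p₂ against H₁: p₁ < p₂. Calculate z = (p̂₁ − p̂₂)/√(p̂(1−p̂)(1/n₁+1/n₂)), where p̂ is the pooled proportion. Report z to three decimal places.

p̂₁ = 209/401 = 0.52120, p̂₂ = 77/121 = 0.63636.
Pooled p̂ = (209+77)/(401+121) = 286/522 = 0.54789.
SE = √(0.247706 × 0.0107582) = 0.05162.
z = (0.52120 − 0.63636)/0.05162 = -0.11516/0.05162 = -2.231.

z = -2.231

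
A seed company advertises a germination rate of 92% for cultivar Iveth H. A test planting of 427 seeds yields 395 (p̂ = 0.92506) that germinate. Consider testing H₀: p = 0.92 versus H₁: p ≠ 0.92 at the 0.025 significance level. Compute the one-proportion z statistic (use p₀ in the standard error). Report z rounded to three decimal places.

p̂ = 395/427 ≈ 0.92506.
SE = √(p₀(1−p₀)/n) = √(0.0736/427) = 0.01313.
z = (0.92506 − 0.92)/0.01313 = 0.00506/0.01313 = 0.385.
Two-sided p-value ≈ 2·Φ(−0.385) = 0.7000, so at α = 0.025 we fail to reject H₀.

z = 0.385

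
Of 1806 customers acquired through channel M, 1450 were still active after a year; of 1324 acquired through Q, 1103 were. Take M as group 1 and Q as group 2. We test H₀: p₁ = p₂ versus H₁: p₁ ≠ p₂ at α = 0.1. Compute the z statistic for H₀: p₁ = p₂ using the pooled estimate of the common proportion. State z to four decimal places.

p̂₁ = 1450/1806 ≈ 0.8028793, p̂₂ = 1103/1324 ≈ 0.8330816.
Pooled p̂ = (1450+1103)/(1806+1324) = 2553/3130 = 0.8156550.
SE = √(p̂(1−p̂)(1/n₁+1/n₂)) = √(0.8156550·0.1843450·0.001309) = √(0.000196823) = 0.0140294.
z = (0.8028793 − 0.8330816)/0.0140294 = -0.0302023/0.0140294 = -2.1528.
p-value = 2·P(Z > 2.153) ≈ 0.0313. With α = 0.1, reject H₀.

z = -2.1528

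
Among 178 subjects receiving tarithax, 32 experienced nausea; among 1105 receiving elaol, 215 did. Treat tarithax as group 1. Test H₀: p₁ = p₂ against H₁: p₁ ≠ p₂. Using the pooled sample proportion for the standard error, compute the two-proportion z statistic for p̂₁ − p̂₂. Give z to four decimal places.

p̂₁ = 32/178 = 0.179775, p̂₂ = 215/1105 = 0.194570.
Pooled p̂ = (32+215)/(178+1105) = 247/1283 = 0.192518.
SE = √(0.155455 × 0.00652295) = 0.031844.
z = (0.179775 − 0.194570)/0.031844 = -0.014795/0.031844 = -0.4646.

z = -0.4646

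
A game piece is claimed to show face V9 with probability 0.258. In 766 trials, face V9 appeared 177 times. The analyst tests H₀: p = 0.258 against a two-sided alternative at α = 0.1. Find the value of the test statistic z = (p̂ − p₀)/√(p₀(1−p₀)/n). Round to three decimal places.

z = -1.703

p̂ = 177/766 ≈ 0.23107.
Standard error under H₀: √(0.258×0.742/766) = 0.01581.
z = (0.23107 − 0.258)/0.01581 = -0.02693/0.01581 = -1.703.
p-value = 2·P(Z > 1.703) ≈ 0.0885. With α = 0.1, reject H₀.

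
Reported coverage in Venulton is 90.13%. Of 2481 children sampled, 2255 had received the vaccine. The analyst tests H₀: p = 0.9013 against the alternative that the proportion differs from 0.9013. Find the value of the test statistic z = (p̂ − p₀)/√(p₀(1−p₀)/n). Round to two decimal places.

p̂ = 2255/2481 ≈ 0.9089.
Standard error under H₀: √(0.9013×0.0987/2481) = 0.0060.
z = (0.9089 − 0.9013)/0.0060 = 0.0076/0.0060 = 1.27.
Two-sided p-value ≈ 2·Φ(−1.270) = 0.2039.

z = 1.27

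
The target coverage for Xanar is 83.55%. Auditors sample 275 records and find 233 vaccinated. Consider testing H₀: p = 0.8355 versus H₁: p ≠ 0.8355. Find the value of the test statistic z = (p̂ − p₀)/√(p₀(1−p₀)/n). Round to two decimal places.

p̂ = 233/275 = 0.8473.
Under H₀, SE = √(0.8355·0.1645/275) = √(0.000499781) = 0.0224.
z = (0.8473 − 0.8355)/0.0224 = 0.0118/0.0224 = 0.53.

z = 0.53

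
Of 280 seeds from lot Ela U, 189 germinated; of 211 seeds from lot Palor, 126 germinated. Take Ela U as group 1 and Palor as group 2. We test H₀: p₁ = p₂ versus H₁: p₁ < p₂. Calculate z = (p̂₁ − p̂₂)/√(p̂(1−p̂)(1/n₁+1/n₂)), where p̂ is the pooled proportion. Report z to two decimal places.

p̂₁ = 189/280 = 0.6750, p̂₂ = 126/211 = 0.5972.
Pooled p̂ = (189+126)/(280+211) = 315/491 = 0.6415.
SE = √(0.229964 × 0.00831077) = 0.0437.
z = (0.6750 − 0.5972)/0.0437 = 0.0778/0.0437 = 1.78.
p-value = P(Z < 1.781) ≈ 0.9625.

z = 1.78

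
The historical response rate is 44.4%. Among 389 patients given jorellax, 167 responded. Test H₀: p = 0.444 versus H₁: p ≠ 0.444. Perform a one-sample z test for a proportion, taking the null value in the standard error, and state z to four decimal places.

p̂ = 167/389 ≈ 0.429306.
SE = √(p₀(1−p₀)/n) = √(0.24686/389) = 0.025192.
z = (0.429306 − 0.444)/0.025192 = -0.014694/0.025192 = -0.5833.
Two-sided p-value ≈ 2·Φ(−0.583) = 0.5597.

z = -0.5833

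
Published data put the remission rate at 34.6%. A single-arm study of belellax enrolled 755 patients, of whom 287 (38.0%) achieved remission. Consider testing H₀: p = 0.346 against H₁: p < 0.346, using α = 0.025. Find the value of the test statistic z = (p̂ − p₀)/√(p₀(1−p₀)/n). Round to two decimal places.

z = 1.97

p̂ = 287/755 ≈ 0.3801.
Standard error under H₀: √(0.346×0.654/755) = 0.0173.
z = (0.3801 − 0.346)/0.0173 = 0.0341/0.0173 = 1.97.
p-value = P(Z < 1.972) ≈ 0.9757, so at α = 0.025 we fail to reject H₀.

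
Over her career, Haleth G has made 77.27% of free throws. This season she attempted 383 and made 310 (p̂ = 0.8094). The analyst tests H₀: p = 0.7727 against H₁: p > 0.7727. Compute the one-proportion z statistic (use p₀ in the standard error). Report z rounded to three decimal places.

p̂ = 310/383 ≈ 0.80940.
Standard error under H₀: √(0.7727×0.2273/383) = 0.02141.
z = (0.80940 − 0.7727)/0.02141 = 0.03670/0.02141 = 1.714.
p-value = P(Z > 1.714) ≈ 0.0433.

z = 1.714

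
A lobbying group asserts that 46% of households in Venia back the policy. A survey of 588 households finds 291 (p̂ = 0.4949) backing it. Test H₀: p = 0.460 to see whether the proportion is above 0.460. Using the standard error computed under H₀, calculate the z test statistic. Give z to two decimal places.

z = 1.70

p̂ = 291/588 = 0.49490.
Standard error under H₀: √(0.46×0.54/588) = 0.02055.
z = (0.49490 − 0.46)/0.02055 = 0.03490/0.02055 = 1.70.
p-value = P(Z > 1.698) ≈ 0.0448.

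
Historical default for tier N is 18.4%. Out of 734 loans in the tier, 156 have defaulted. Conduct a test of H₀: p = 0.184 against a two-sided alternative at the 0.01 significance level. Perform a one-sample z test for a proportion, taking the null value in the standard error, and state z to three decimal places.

p̂ = 156/734 ≈ 0.21253.
Under H₀, SE = √(0.184·0.816/734) = √(0.000204556) = 0.01430.
z = (0.21253 − 0.184)/0.01430 = 0.02853/0.01430 = 1.995.
Two-sided p-value ≈ 2·Φ(−1.995) = 0.0460; since p > α = 0.01, fail to reject H₀.

z = 1.995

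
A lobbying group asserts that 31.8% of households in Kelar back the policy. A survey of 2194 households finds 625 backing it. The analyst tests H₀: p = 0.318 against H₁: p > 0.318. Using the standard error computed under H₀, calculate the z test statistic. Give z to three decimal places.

z = -3.332

p̂ = 625/2194 = 0.2848678.
Under H₀, SE = √(0.318·0.682/2194) = √(9.88496e-05) = 0.0099423.
z = (0.2848678 − 0.318)/0.0099423 = -0.0331322/0.0099423 = -3.332.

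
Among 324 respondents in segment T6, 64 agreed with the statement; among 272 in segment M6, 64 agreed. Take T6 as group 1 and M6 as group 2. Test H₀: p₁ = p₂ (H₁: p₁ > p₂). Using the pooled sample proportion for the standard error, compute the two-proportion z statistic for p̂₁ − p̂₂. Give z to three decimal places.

z = -1.118

p̂₁ = 64/324 ≈ 0.19753, p̂₂ = 64/272 ≈ 0.23529.
Pooled p̂ = (64+64)/(324+272) = 128/596 = 0.21477.
SE = √(0.168641 × 0.00676289) = 0.03377.
z = (0.19753 − 0.23529)/0.03377 = -0.03776/0.03377 = -1.118.
p-value = P(Z > -1.118) ≈ 0.8683.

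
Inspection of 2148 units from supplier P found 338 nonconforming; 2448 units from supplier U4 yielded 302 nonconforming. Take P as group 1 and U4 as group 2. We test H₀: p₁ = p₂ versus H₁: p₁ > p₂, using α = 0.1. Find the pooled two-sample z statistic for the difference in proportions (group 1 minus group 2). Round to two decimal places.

z = 3.32

p̂₁ = 338/2148 ≈ 0.15736, p̂₂ = 302/2448 ≈ 0.12337.
Pooled p̂ = (338+302)/(2148+2448) = 640/4596 = 0.13925.
SE = √(p̂(1−p̂)(1/n₁+1/n₂)) = √(0.13925·0.86075·0.000874046) = √(0.000104764) = 0.01024.
z = (0.15736 − 0.12337)/0.01024 = 0.03399/0.01024 = 3.32.
p-value = P(Z > 3.321) ≈ 0.0004, so at α = 0.1 we reject H₀.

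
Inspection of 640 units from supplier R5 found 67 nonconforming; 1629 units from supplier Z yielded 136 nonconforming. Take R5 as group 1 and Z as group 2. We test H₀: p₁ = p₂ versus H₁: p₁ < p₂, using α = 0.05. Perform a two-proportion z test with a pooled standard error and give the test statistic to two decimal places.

p̂₁ = 67/640 = 0.1047, p̂₂ = 136/1629 = 0.0835.
Pooled p̂ = (67+136)/(640+1629) = 203/2269 = 0.0895.
SE = √(0.0814624 × 0.00217637) = 0.0133.
z = (0.1047 − 0.0835)/0.0133 = 0.0212/0.0133 = 1.59.
p-value = P(Z < 1.592) ≈ 0.9443. With α = 0.05, fail to reject H₀.

z = 1.59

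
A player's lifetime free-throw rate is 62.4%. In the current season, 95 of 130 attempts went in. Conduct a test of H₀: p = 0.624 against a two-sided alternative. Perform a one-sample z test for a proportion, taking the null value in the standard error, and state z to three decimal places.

z = 2.513

p̂ = 95/130 ≈ 0.73077.
Under H₀, SE = √(0.624·0.376/130) = √(0.0018048) = 0.04248.
z = (0.73077 − 0.624)/0.04248 = 0.10677/0.04248 = 2.513.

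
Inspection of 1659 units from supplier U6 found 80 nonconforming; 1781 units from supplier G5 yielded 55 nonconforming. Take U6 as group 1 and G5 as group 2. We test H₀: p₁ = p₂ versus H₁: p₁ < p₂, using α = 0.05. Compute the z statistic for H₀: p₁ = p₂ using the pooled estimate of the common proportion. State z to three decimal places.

z = 2.617

p̂₁ = 80/1659 = 0.048222, p̂₂ = 55/1781 = 0.030882.
Pooled p̂ = (80+55)/(1659+1781) = 135/3440 = 0.039244.
SE = √(0.0377041 × 0.00116426) = 0.006625.
z = (0.048222 − 0.030882)/0.006625 = 0.017340/0.006625 = 2.617.
p-value = P(Z < 2.617) ≈ 0.9956, so at α = 0.05 we fail to reject H₀.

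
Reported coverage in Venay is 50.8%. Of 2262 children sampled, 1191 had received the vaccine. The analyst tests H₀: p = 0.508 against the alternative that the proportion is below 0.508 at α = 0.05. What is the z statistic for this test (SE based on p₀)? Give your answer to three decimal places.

z = 1.762

p̂ = 1191/2262 ≈ 0.526525.
Under H₀, SE = √(0.508·0.492/2262) = √(0.000110493) = 0.010512.
z = (0.526525 − 0.508)/0.010512 = 0.018525/0.010512 = 1.762.
p-value = P(Z < 1.762) ≈ 0.9610. With α = 0.05, fail to reject H₀.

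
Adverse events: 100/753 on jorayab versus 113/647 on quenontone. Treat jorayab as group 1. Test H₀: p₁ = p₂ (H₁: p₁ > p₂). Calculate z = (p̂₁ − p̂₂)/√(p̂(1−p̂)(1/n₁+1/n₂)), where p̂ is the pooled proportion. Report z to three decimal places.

z = -2.174

p̂₁ = 100/753 ≈ 0.13280, p̂₂ = 113/647 ≈ 0.17465.
Pooled p̂ = (100+113)/(753+647) = 213/1400 = 0.15214.
SE = √(0.128995 × 0.00287362) = 0.01925.
z = (0.13280 − 0.17465)/0.01925 = -0.04185/0.01925 = -2.174.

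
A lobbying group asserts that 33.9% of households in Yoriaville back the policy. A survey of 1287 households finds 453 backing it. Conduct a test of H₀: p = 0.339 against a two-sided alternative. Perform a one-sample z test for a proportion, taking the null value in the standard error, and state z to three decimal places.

z = 0.984

p̂ = 453/1287 ≈ 0.351981.
Under H₀, SE = √(0.339·0.661/1287) = √(0.00017411) = 0.013195.
z = (0.351981 − 0.339)/0.013195 = 0.012981/0.013195 = 0.984.
Two-sided p-value ≈ 2·Φ(−0.984) = 0.3252.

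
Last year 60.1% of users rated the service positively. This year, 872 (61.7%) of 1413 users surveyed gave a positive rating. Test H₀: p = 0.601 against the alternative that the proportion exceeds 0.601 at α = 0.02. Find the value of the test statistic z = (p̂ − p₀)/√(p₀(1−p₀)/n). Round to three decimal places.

z = 1.238

p̂ = 872/1413 = 0.61713.
SE = √(p₀(1−p₀)/n) = √(0.2398/1413) = 0.01303.
z = (0.61713 − 0.601)/0.01303 = 0.01613/0.01303 = 1.238.
p-value = P(Z > 1.238) ≈ 0.1079. With α = 0.02, fail to reject H₀.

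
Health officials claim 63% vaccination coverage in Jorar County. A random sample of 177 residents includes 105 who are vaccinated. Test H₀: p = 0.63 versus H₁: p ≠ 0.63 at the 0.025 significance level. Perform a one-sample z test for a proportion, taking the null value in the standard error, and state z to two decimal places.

z = -1.01

p̂ = 105/177 = 0.5932.
Under H₀, SE = √(0.63·0.37/177) = √(0.00131695) = 0.0363.
z = (0.5932 − 0.63)/0.0363 = -0.0368/0.0363 = -1.01.
Two-sided p-value ≈ 2·Φ(−1.013) = 0.3108; since p > α = 0.025, fail to reject H₀.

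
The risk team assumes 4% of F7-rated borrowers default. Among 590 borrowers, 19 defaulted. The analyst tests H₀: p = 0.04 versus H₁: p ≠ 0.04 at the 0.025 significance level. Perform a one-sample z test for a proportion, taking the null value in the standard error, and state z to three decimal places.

z = -0.966

p̂ = 19/590 = 0.032203.
SE = √(p₀(1−p₀)/n) = √(0.0384/590) = 0.008068.
z = (0.032203 − 0.04)/0.008068 = -0.007797/0.008068 = -0.966.
p-value = 2·P(Z > 0.966) ≈ 0.3338; since p > α = 0.025, fail to reject H₀.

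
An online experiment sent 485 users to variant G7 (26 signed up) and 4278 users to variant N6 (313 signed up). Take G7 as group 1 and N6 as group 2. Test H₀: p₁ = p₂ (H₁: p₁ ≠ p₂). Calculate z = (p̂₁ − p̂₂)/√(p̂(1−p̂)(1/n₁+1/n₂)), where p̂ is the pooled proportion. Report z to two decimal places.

p̂₁ = 26/485 ≈ 0.0536, p̂₂ = 313/4278 ≈ 0.0732.
Pooled p̂ = (26+313)/(485+4278) = 339/4763 = 0.0712.
SE = √(0.0661079 × 0.00229561) = 0.0123.
z = (0.0536 − 0.0732)/0.0123 = -0.0196/0.0123 = -1.59.
p-value = 2·P(Z > 1.588) ≈ 0.1124.

z = -1.59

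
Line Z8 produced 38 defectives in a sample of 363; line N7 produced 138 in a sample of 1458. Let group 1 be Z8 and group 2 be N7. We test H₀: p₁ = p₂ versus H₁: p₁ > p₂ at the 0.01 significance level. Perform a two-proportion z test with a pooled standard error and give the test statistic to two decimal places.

z = 0.58

p̂₁ = 38/363 ≈ 0.1047, p̂₂ = 138/1458 ≈ 0.0947.
Pooled p̂ = (38+138)/(363+1458) = 176/1821 = 0.0967.
SE = √(p̂(1−p̂)(1/n₁+1/n₂)) = √(0.0967·0.9033·0.00344069) = √(0.000300403) = 0.0173.
z = (0.1047 − 0.0947)/0.0173 = 0.0100/0.0173 = 0.58.
p-value = P(Z > 0.579) ≈ 0.2813; since p > α = 0.01, fail to reject H₀.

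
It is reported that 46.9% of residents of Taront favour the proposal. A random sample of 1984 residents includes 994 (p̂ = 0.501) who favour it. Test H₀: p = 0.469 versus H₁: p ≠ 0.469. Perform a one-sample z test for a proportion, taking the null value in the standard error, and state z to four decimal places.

p̂ = 994/1984 ≈ 0.5010081.
SE = √(p₀(1−p₀)/n) = √(0.24904/1984) = 0.0112037.
z = (0.5010081 − 0.469)/0.0112037 = 0.0320081/0.0112037 = 2.8569.

z = 2.8569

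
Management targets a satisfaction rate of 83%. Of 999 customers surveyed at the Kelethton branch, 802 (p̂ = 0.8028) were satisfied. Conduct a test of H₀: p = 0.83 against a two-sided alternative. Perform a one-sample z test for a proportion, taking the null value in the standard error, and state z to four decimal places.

p̂ = 802/999 = 0.802803.
Standard error under H₀: √(0.83×0.17/999) = 0.011884.
z = (0.802803 − 0.83)/0.011884 = -0.027197/0.011884 = -2.2885.
Two-sided p-value ≈ 2·Φ(−2.288) = 0.0221.

z = -2.2885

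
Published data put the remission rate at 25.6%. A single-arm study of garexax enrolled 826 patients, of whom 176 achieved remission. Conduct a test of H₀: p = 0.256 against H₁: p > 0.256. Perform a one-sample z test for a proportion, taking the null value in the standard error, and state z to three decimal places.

p̂ = 176/826 = 0.213075.
SE = √(p₀(1−p₀)/n) = √(0.19046/826) = 0.015185.
z = (0.213075 − 0.256)/0.015185 = -0.042925/0.015185 = -2.827.

z = -2.827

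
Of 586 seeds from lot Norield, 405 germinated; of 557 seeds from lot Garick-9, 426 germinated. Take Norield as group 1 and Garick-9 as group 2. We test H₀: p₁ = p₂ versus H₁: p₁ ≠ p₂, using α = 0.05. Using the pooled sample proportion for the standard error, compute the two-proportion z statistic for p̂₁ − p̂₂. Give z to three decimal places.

p̂₁ = 405/586 ≈ 0.69113, p̂₂ = 426/557 ≈ 0.76481.
Pooled p̂ = (405+426)/(586+557) = 831/1143 = 0.72703.
SE = √(p̂(1−p̂)(1/n₁+1/n₂)) = √(0.72703·0.27297·0.00350182) = √(0.000694955) = 0.02636.
z = (0.69113 − 0.76481)/0.02636 = -0.07368/0.02636 = -2.795.
p-value = 2·P(Z > 2.795) ≈ 0.0052, so at α = 0.05 we reject H₀.

z = -2.795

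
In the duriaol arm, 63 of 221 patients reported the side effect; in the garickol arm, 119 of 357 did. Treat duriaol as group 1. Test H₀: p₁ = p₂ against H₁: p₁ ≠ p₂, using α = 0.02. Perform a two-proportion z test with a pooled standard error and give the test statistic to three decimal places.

p̂₁ = 63/221 ≈ 0.28507, p̂₂ = 119/357 ≈ 0.33333.
Pooled p̂ = (63+119)/(221+357) = 182/578 = 0.31488.
SE = √(p̂(1−p̂)(1/n₁+1/n₂)) = √(0.31488·0.68512·0.00732601) = √(0.00158044) = 0.03975.
z = (0.28507 − 0.33333)/0.03975 = -0.04826/0.03975 = -1.214.
Two-sided p-value ≈ 2·Φ(−1.214) = 0.2247; since p > α = 0.02, fail to reject H₀.

z = -1.214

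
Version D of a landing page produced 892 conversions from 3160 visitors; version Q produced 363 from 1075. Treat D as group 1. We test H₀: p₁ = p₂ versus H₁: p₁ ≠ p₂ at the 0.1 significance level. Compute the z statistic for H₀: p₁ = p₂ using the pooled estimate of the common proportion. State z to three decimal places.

z = -3.436

p̂₁ = 892/3160 ≈ 0.28228, p̂₂ = 363/1075 ≈ 0.33767.
Pooled p̂ = (892+363)/(3160+1075) = 1255/4235 = 0.29634.
SE = √(p̂(1−p̂)(1/n₁+1/n₂)) = √(0.29634·0.70366·0.00124669) = √(0.000259963) = 0.01612.
z = (0.28228 − 0.33767)/0.01612 = -0.05539/0.01612 = -3.436.
p-value = 2·P(Z > 3.436) ≈ 0.0006; since p < α = 0.1, reject H₀.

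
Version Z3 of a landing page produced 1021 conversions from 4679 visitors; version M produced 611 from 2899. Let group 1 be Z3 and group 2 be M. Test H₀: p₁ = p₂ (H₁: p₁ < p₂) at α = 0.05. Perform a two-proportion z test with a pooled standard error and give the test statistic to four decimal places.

p̂₁ = 1021/4679 ≈ 0.2182090, p̂₂ = 611/2899 ≈ 0.2107623.
Pooled p̂ = (1021+611)/(4679+2899) = 1632/7578 = 0.2153603.
SE = √(p̂(1−p̂)(1/n₁+1/n₂)) = √(0.2153603·0.7846397·0.000558667) = √(9.44037e-05) = 0.0097162.
z = (0.2182090 − 0.2107623)/0.0097162 = 0.0074467/0.0097162 = 0.7664.
p-value = P(Z < 0.766) ≈ 0.7783. With α = 0.05, fail to reject H₀.

z = 0.7664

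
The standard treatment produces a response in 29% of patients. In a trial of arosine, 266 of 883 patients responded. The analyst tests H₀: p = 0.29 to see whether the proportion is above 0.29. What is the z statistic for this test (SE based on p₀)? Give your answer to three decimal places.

p̂ = 266/883 ≈ 0.301246.
Standard error under H₀: √(0.29×0.71/883) = 0.015270.
z = (0.301246 − 0.29)/0.015270 = 0.011246/0.015270 = 0.736.
p-value = P(Z > 0.736) ≈ 0.2307.

z = 0.736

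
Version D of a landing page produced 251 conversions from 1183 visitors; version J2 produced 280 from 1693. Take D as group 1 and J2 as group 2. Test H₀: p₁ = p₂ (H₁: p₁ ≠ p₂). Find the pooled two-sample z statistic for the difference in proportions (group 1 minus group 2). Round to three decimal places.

z = 3.182

p̂₁ = 251/1183 = 0.21217, p̂₂ = 280/1693 = 0.16539.
Pooled p̂ = (251+280)/(1183+1693) = 531/2876 = 0.18463.
SE = √(p̂(1−p̂)(1/n₁+1/n₂)) = √(0.18463·0.81537·0.00143598) = √(0.000216176) = 0.01470.
z = (0.21217 − 0.16539)/0.01470 = 0.04678/0.01470 = 3.182.
Two-sided p-value ≈ 2·Φ(−3.182) = 0.0015.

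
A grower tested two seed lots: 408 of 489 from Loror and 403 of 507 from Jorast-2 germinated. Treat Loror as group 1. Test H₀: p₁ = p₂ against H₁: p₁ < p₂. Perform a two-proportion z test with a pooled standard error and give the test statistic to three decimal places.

p̂₁ = 408/489 = 0.83436, p̂₂ = 403/507 = 0.79487.
Pooled p̂ = (408+403)/(489+507) = 811/996 = 0.81426.
SE = √(p̂(1−p̂)(1/n₁+1/n₂)) = √(0.81426·0.18574·0.00401738) = √(0.000607598) = 0.02465.
z = (0.83436 − 0.79487)/0.02465 = 0.03949/0.02465 = 1.602.
p-value = P(Z < 1.602) ≈ 0.9454.

z = 1.602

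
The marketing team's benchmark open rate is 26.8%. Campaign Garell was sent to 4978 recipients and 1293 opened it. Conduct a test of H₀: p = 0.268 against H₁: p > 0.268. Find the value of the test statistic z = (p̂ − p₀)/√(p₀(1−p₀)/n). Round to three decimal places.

z = -1.315

p̂ = 1293/4978 = 0.25974.
Standard error under H₀: √(0.268×0.732/4978) = 0.00628.
z = (0.25974 − 0.268)/0.00628 = -0.00826/0.00628 = -1.315.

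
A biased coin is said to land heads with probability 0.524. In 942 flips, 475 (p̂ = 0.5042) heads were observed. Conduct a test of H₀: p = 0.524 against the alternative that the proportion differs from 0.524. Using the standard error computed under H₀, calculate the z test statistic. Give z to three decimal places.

z = -1.214

p̂ = 475/942 ≈ 0.50425.
Standard error under H₀: √(0.524×0.476/942) = 0.01627.
z = (0.50425 − 0.524)/0.01627 = -0.01975/0.01627 = -1.214.
Two-sided p-value ≈ 2·Φ(−1.214) = 0.2248.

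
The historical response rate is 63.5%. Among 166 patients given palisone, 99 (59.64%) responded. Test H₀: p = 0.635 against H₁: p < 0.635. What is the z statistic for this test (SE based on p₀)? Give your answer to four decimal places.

p̂ = 99/166 = 0.596386.
Standard error under H₀: √(0.635×0.365/166) = 0.037366.
z = (0.596386 − 0.635)/0.037366 = -0.038614/0.037366 = -1.0334.
p-value = P(Z < -1.033) ≈ 0.1507.

z = -1.0334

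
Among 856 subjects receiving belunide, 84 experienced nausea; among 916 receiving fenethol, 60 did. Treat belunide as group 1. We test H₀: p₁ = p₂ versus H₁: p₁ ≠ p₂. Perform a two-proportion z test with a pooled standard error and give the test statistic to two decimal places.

p̂₁ = 84/856 = 0.0981, p̂₂ = 60/916 = 0.0655.
Pooled p̂ = (84+60)/(856+916) = 144/1772 = 0.0813.
SE = √(p̂(1−p̂)(1/n₁+1/n₂)) = √(0.0813·0.9187·0.00225993) = √(0.000168727) = 0.0130.
z = (0.0981 − 0.0655)/0.0130 = 0.0326/0.0130 = 2.51.
Two-sided p-value ≈ 2·Φ(−2.512) = 0.0120.

z = 2.51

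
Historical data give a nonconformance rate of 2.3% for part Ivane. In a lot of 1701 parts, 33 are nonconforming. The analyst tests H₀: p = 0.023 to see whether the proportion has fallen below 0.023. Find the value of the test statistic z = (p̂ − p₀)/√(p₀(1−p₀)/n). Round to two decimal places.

p̂ = 33/1701 ≈ 0.01940.
SE = √(p₀(1−p₀)/n) = √(0.022471/1701) = 0.00363.
z = (0.01940 − 0.023)/0.00363 = -0.00360/0.00363 = -0.99.
p-value = P(Z < -0.990) ≈ 0.1610.

z = -0.99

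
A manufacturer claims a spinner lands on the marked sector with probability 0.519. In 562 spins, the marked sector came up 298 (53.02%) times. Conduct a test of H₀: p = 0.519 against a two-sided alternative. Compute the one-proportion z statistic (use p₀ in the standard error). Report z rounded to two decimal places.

p̂ = 298/562 = 0.5302.
Under H₀, SE = √(0.519·0.481/562) = √(0.000444198) = 0.0211.
z = (0.5302 − 0.519)/0.0211 = 0.0112/0.0211 = 0.53.
Two-sided p-value ≈ 2·Φ(−0.534) = 0.5935.

z = 0.53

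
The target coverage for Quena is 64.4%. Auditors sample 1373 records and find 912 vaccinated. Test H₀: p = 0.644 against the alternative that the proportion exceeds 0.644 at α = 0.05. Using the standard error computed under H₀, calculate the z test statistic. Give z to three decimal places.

z = 1.566

p̂ = 912/1373 ≈ 0.664239.
Standard error under H₀: √(0.644×0.356/1373) = 0.012922.
z = (0.664239 − 0.644)/0.012922 = 0.020239/0.012922 = 1.566.
p-value = P(Z > 1.566) ≈ 0.0586, so at α = 0.05 we fail to reject H₀.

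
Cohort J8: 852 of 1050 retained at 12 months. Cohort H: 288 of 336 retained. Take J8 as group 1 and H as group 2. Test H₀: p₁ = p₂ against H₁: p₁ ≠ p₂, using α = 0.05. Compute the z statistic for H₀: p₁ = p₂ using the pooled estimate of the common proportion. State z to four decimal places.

p̂₁ = 852/1050 = 0.811429, p̂₂ = 288/336 = 0.857143.
Pooled p̂ = (852+288)/(1050+336) = 1140/1386 = 0.822511.
SE = √(0.145987 × 0.00392857) = 0.023948.
z = (0.811429 − 0.857143)/0.023948 = -0.045714/0.023948 = -1.9089.
p-value = 2·P(Z > 1.909) ≈ 0.0563, so at α = 0.05 we fail to reject H₀.

z = -1.9089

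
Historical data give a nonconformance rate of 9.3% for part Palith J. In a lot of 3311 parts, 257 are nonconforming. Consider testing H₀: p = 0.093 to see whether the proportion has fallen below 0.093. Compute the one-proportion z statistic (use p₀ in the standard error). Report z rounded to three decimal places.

p̂ = 257/3311 ≈ 0.077620.
Under H₀, SE = √(0.093·0.907/3311) = √(2.5476e-05) = 0.005047.
z = (0.077620 − 0.093)/0.005047 = -0.015380/0.005047 = -3.047.
p-value = P(Z < -3.047) ≈ 0.0012.

z = -3.047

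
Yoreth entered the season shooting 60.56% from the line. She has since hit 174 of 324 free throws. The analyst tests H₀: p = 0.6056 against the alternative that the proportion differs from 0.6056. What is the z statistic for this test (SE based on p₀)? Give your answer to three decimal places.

p̂ = 174/324 = 0.53704.
Under H₀, SE = √(0.6056·0.3944/324) = √(0.000737187) = 0.02715.
z = (0.53704 − 0.6056)/0.02715 = -0.06856/0.02715 = -2.525.

z = -2.525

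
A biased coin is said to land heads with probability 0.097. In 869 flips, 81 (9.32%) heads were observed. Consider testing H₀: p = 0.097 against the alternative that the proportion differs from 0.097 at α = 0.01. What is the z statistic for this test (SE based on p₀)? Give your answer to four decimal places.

p̂ = 81/869 = 0.093211.
Under H₀, SE = √(0.097·0.903/869) = √(0.000100795) = 0.010040.
z = (0.093211 − 0.097)/0.010040 = -0.003789/0.010040 = -0.3774.
Two-sided p-value ≈ 2·Φ(−0.377) = 0.7058, so at α = 0.01 we fail to reject H₀.

z = -0.3774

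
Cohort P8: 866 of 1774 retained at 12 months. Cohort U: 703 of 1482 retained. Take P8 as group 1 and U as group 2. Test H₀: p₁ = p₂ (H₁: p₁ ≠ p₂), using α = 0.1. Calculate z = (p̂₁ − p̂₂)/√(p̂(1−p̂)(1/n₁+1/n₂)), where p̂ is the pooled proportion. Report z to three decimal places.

z = 0.785

p̂₁ = 866/1774 ≈ 0.48816, p̂₂ = 703/1482 ≈ 0.47436.
Pooled p̂ = (866+703)/(1774+1482) = 1569/3256 = 0.48188.
SE = √(0.249672 × 0.00123846) = 0.01758.
z = (0.48816 − 0.47436)/0.01758 = 0.01380/0.01758 = 0.785.
Two-sided p-value ≈ 2·Φ(−0.785) = 0.4325; since p > α = 0.1, fail to reject H₀.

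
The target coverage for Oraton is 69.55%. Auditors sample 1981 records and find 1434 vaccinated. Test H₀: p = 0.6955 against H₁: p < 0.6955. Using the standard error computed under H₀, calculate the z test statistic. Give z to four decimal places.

z = 2.7445

p̂ = 1434/1981 ≈ 0.7238768.
Standard error under H₀: √(0.6955×0.3045/1981) = 0.0103395.
z = (0.7238768 − 0.6955)/0.0103395 = 0.0283768/0.0103395 = 2.7445.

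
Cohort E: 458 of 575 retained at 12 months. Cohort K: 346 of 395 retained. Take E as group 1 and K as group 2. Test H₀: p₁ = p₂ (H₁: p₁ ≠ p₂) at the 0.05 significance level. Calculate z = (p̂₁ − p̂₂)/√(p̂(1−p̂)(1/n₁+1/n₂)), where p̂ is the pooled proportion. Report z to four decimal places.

z = -3.2271

p̂₁ = 458/575 ≈ 0.7965217, p̂₂ = 346/395 ≈ 0.8759494.
Pooled p̂ = (458+346)/(575+395) = 804/970 = 0.8288660.
SE = √(0.141847 × 0.00427078) = 0.0246130.
z = (0.7965217 − 0.8759494)/0.0246130 = -0.0794277/0.0246130 = -3.2271.
Two-sided p-value ≈ 2·Φ(−3.227) = 0.0013, so at α = 0.05 we reject H₀.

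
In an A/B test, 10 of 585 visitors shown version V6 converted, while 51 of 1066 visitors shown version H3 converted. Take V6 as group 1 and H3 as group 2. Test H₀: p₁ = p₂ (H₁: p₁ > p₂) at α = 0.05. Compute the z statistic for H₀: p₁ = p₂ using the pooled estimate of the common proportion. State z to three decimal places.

z = -3.168

p̂₁ = 10/585 ≈ 0.017094, p̂₂ = 51/1066 ≈ 0.047842.
Pooled p̂ = (10+51)/(585+1066) = 61/1651 = 0.036947.
SE = √(0.0355822 × 0.00264749) = 0.009706.
z = (0.017094 − 0.047842)/0.009706 = -0.030748/0.009706 = -3.168.
p-value = P(Z > -3.168) ≈ 0.9992; since p > α = 0.05, fail to reject H₀.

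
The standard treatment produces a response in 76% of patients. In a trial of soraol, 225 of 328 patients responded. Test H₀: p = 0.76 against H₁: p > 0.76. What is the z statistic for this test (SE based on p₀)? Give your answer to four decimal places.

p̂ = 225/328 = 0.6859756.
Under H₀, SE = √(0.76·0.24/328) = √(0.000556098) = 0.0235817.
z = (0.6859756 − 0.76)/0.0235817 = -0.0740244/0.0235817 = -3.1391.
p-value = P(Z > -3.139) ≈ 0.9992.

z = -3.1391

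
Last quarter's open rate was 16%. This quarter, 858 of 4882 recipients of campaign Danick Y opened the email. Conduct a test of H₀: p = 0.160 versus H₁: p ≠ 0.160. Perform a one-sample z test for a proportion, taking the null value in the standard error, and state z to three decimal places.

p̂ = 858/4882 = 0.175748.
Under H₀, SE = √(0.16·0.84/4882) = √(2.75297e-05) = 0.005247.
z = (0.175748 − 0.16)/0.005247 = 0.015748/0.005247 = 3.001.
p-value = 2·P(Z > 3.001) ≈ 0.0027.

z = 3.001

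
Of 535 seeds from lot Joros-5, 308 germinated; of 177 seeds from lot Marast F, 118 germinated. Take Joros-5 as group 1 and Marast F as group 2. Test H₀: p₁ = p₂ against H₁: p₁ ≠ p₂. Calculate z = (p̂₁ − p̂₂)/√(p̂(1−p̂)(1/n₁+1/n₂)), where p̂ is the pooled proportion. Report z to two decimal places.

p̂₁ = 308/535 = 0.5757, p̂₂ = 118/177 = 0.6667.
Pooled p̂ = (308+118)/(535+177) = 426/712 = 0.5983.
SE = √(0.240334 × 0.00751888) = 0.0425.
z = (0.5757 − 0.6667)/0.0425 = -0.0910/0.0425 = -2.14.
Two-sided p-value ≈ 2·Φ(−2.140) = 0.0324.

z = -2.14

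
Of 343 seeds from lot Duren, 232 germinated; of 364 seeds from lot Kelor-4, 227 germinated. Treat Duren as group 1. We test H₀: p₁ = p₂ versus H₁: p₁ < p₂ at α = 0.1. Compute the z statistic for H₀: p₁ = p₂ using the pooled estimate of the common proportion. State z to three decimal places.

z = 1.469

p̂₁ = 232/343 = 0.67638, p̂₂ = 227/364 = 0.62363.
Pooled p̂ = (232+227)/(343+364) = 459/707 = 0.64922.
SE = √(0.227733 × 0.0056627) = 0.03591.
z = (0.67638 − 0.62363)/0.03591 = 0.05275/0.03591 = 1.469.
p-value = P(Z < 1.469) ≈ 0.9291; since p > α = 0.1, fail to reject H₀.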